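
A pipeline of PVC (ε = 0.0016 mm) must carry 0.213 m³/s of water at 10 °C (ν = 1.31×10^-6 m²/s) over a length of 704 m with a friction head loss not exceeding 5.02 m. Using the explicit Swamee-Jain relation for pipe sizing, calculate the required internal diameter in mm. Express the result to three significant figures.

Swamee-Jain (Type III): D = 0.66·[ε^1.25·(LQ²/(gh_f))^4.75 + ν·Q^9.4·(L/(gh_f))^5.2]^0.04
LQ²/(gh_f) = 0.6486; L/(gh_f) = 14.30
Term 1 = ε^1.25·(…)^4.75 = 7.28×10^-9; Term 2 = ν·Q^9.4·(…)^5.2 = 6.47×10^-7
D = 0.66·(7.28×10^-9 + 6.47×10^-7)^0.04 = 0.3734 m = 373 mm
Check: V = 1.95 m/s, Re = 5.54×10^5, f = 0.01293, h_f = 4.70 m ≈ 5.02 m ✓

D ≈ 373 mm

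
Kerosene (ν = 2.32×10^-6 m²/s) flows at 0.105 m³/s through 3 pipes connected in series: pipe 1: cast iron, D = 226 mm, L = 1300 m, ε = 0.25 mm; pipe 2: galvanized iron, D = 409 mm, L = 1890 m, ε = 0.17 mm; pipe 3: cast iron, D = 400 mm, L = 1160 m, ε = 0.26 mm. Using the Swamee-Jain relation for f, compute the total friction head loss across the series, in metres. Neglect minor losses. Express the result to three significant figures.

Pipe 1: V = 2.617 m/s, Re = 2.55×10^5, ε/D = 0.00111, f = 0.02133, h_1 = f(L/D)V²/2g = 42.85 m
Pipe 2: V = 0.7992 m/s, Re = 1.41×10^5, ε/D = 4.16×10^-4, f = 0.01919, h_2 = f(L/D)V²/2g = 2.886 m
Pipe 3: V = 0.8356 m/s, Re = 1.44×10^5, ε/D = 6.50×10^-4, f = 0.02025, h_3 = f(L/D)V²/2g = 2.090 m
Series → Q common, losses add: H = Σh = 47.82 m

H ≈ 47.8 m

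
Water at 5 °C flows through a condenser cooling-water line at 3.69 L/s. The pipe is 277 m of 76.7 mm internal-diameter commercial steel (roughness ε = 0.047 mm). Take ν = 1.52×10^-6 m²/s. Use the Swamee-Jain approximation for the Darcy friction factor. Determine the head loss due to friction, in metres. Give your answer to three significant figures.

V = 4Q/(πD²) = 4·0.00369/(π·0.0767²) = 0.7986 m/s
Re = VD/ν = 0.7986·0.0767/1.52×10^-6 = 4.03×10^4 → turbulent
ε/D = 0.047/76.7 = 6.13×10^-4
Swamee-Jain: f = 0.02383
h_f = f(L/D)V²/(2g) = 0.02383·(277/0.0767)·0.7986²/(2·9.81) = 2.798 m

h_f ≈ 2.80 m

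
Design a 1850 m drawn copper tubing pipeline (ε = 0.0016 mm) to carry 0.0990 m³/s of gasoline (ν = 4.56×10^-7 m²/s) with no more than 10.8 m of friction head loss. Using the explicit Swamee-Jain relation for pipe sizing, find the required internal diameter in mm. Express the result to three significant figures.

Swamee-Jain (Type III): D = 0.66·[ε^1.25·(LQ²/(gh_f))^4.75 + ν·Q^9.4·(L/(gh_f))^5.2]^0.04
LQ²/(gh_f) = 0.1711; L/(gh_f) = 17.46
Term 1 = ε^1.25·(…)^4.75 = 1.30×10^-11; Term 2 = ν·Q^9.4·(…)^5.2 = 4.75×10^-10
D = 0.66·(1.30×10^-11 + 4.75×10^-10)^0.04 = 0.2800 m = 280 mm
Check: V = 1.61 m/s, Re = 9.87×10^5, f = 0.01177, h_f = 10.3 m ≈ 10.8 m ✓

D ≈ 280 mm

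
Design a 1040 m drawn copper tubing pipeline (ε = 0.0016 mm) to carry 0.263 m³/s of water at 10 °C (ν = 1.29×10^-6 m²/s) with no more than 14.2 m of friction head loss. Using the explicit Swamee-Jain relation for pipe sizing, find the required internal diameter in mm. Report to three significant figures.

Swamee-Jain (Type III): D = 0.66·[ε^1.25·(LQ²/(gh_f))^4.75 + ν·Q^9.4·(L/(gh_f))^5.2]^0.04
LQ²/(gh_f) = 0.5164; L/(gh_f) = 7.466
Term 1 = ε^1.25·(…)^4.75 = 2.47×10^-9; Term 2 = ν·Q^9.4·(…)^5.2 = 1.58×10^-7
D = 0.66·(2.47×10^-9 + 1.58×10^-7)^0.04 = 0.3530 m = 353 mm
Check: V = 2.69 m/s, Re = 7.35×10^5, f = 0.01233, h_f = 13.4 m ≈ 14.2 m ✓

D ≈ 353 mm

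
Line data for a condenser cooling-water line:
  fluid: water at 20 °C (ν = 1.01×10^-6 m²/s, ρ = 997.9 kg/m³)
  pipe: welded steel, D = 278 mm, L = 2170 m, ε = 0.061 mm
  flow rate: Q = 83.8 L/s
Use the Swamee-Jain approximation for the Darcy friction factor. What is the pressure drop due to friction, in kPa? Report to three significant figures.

V = 4Q/(πD²) = 4·0.0838/(π·0.278²) = 1.381 m/s
Re = VD/ν = 1.381·0.278/1.01×10^-6 = 3.80×10^5 → turbulent
ε/D = 0.061/278 = 2.19×10^-4
Swamee-Jain: f = 0.01608
h_f = f(L/D)V²/(2g) = 0.01608·(2170/0.278)·1.381²/(2·9.81) = 12.19 m
Δp = ρg·h_f = 997.9·9.81·12.19 = 119.3 kPa

Δp ≈ 119 kPa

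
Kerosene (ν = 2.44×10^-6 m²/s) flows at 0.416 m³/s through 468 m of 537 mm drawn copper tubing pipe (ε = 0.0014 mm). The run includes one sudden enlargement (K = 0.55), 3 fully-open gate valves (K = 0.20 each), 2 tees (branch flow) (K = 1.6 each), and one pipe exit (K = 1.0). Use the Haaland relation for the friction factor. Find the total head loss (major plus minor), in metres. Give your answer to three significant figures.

V = 4Q/(πD²) = 1.837 m/s; V²/2g = 0.1720 m
Re = 4.04×10^5, ε/D = 2.61×10^-6 → f = 0.01360 (Haaland)
Major: h_f = f(L/D)·V²/2g = 0.01360·871.5·0.1720 = 2.038 m
Minor: ΣK = 5.35; h_m = ΣK·V²/2g = 0.9200 m
Total H_L = 2.038 + 0.9200 = 2.958 m

H_L ≈ 2.96 m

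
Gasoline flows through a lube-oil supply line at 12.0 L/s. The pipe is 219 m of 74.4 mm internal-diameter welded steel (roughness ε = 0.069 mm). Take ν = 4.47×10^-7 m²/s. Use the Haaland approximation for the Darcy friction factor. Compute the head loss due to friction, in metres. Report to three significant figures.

V = 4Q/(πD²) = 4·0.0120/(π·0.0744²) = 2.760 m/s
Re = VD/ν = 2.760·0.0744/4.47×10^-7 = 4.59×10^5 → turbulent
ε/D = 0.069/74.4 = 9.27×10^-4
Haaland: f = 0.01992
h_f = f(L/D)V²/(2g) = 0.01992·(219/0.0744)·2.760²/(2·9.81) = 22.76 m

h_f ≈ 22.8 m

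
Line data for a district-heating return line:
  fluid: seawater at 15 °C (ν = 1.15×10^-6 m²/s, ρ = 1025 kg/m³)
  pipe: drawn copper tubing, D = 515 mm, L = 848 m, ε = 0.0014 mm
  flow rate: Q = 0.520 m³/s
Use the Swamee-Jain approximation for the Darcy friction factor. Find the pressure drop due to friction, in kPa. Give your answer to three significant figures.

Δp ≈ 60.3 kPa

V = 4Q/(πD²) = 4·0.520/(π·0.515²) = 2.496 m/s
Re = VD/ν = 2.496·0.515/1.15×10^-6 = 1.12×10^6 → turbulent
ε/D = 0.0014/515 = 2.72×10^-6
Swamee-Jain: f = 0.01147
h_f = f(L/D)V²/(2g) = 0.01147·(848/0.515)·2.496²/(2·9.81) = 5.996 m
Δp = ρg·h_f = 1025·9.81·5.996 = 60.30 kPa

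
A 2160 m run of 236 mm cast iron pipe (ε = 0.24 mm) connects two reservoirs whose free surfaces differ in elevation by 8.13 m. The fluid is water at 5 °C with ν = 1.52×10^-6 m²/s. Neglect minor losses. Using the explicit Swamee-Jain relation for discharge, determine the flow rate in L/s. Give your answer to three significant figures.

Swamee-Jain (Type II): Q = -0.965·√(gD⁵h_f/L)·ln[ε/(3.7D) + √(3.17ν²L/(gD³h_f))]
√(gD⁵h_f/L) = √(9.81·0.236⁵·8.13/2160) = 0.005199
ε/(3.7D) = 2.75×10^-4; √(3.17ν²L/(gD³h_f)) = 1.23×10^-4
Q = -0.965·0.005199·ln(3.977×10^-4) = 0.03928 m³/s
Check: V = 0.898 m/s, Re = 1.39×10^5, f = 0.02178, h_f = 8.19 m ≈ 8.13 m ✓

Q ≈ 39.3 L/s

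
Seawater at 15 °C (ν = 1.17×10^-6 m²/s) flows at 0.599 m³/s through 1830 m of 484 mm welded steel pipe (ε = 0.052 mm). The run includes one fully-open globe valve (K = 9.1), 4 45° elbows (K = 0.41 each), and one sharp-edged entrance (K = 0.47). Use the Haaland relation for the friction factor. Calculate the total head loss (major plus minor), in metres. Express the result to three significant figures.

V = 4Q/(πD²) = 3.256 m/s; V²/2g = 0.5402 m
Re = 1.35×10^6, ε/D = 1.07×10^-4 → f = 0.01315 (Haaland)
Major: h_f = f(L/D)·V²/2g = 0.01315·3781·0.5402 = 26.87 m
Minor: ΣK = 11.2; h_m = ΣK·V²/2g = 6.056 m
Total H_L = 26.87 + 6.056 = 32.93 m

H_L ≈ 32.9 m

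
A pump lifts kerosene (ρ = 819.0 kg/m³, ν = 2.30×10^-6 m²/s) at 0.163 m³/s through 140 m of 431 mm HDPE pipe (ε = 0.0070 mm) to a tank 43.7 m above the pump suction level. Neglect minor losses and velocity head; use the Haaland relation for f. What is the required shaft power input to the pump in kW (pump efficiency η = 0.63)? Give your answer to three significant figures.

V = 4Q/(πD²) = 1.117 m/s; Re = 2.09×10^5; ε/D = 1.62×10^-5; f = 0.01546
h_f = f(L/D)V²/2g = 0.3196 m
Total head H = z + h_f = 43.7 + 0.3196 = 44.02 m
P_hyd = ρgQH = 819.0·9.81·0.163·44.02 = 57.65 kW
P_shaft = P_hyd/η = 57.65/0.63 = 91.51 kW

P_shaft ≈ 91.5 kW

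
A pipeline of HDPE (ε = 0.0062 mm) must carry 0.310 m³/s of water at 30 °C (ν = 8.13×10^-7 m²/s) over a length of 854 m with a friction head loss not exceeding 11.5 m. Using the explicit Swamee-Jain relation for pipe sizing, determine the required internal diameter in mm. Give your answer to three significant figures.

D ≈ 371 mm

Swamee-Jain (Type III): D = 0.66·[ε^1.25·(LQ²/(gh_f))^4.75 + ν·Q^9.4·(L/(gh_f))^5.2]^0.04
LQ²/(gh_f) = 0.7275; L/(gh_f) = 7.570
Term 1 = ε^1.25·(…)^4.75 = 6.83×10^-8; Term 2 = ν·Q^9.4·(…)^5.2 = 5.01×10^-7
D = 0.66·(6.83×10^-8 + 5.01×10^-7)^0.04 = 0.3713 m = 371 mm
Check: V = 2.86 m/s, Re = 1.31×10^6, f = 0.01157, h_f = 11.1 m ≈ 11.5 m ✓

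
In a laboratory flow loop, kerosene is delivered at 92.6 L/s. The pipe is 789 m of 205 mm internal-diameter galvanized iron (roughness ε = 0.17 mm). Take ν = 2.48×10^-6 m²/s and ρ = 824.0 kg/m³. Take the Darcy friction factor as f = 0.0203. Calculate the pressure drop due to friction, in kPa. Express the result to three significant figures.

V = 4Q/(πD²) = 4·0.0926/(π·0.205²) = 2.806 m/s
h_f = f(L/D)V²/(2g) = 0.02030·(789/0.205)·2.806²/(2·9.81) = 31.34 m
Δp = ρg·h_f = 824.0·9.81·31.34 = 253.4 kPa

Δp ≈ 253 kPa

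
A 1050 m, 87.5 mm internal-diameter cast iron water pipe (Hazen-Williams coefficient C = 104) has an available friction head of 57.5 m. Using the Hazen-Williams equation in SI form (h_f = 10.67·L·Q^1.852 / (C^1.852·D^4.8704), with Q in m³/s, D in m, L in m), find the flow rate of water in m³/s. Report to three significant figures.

Rearranging: Q = [h_f·C^1.852·D^4.8704 / (10.67·L)]^(1/1.852)
Q = [57.5·104^1.852·0.0875^4.8704 / (10.67·1050)]^0.540 = 0.009963 m³/s

Q ≈ 0.00996 m³/s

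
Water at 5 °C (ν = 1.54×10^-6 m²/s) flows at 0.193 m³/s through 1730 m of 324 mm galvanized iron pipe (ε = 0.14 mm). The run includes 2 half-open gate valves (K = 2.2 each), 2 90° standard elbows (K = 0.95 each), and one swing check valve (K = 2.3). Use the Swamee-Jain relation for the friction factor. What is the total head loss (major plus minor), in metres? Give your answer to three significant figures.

V = 4Q/(πD²) = 2.341 m/s; V²/2g = 0.2793 m
Re = 4.92×10^5, ε/D = 4.32×10^-4 → f = 0.01735 (Swamee-Jain)
Major: h_f = f(L/D)·V²/2g = 0.01735·5340·0.2793 = 25.87 m
Minor: ΣK = 8.60; h_m = ΣK·V²/2g = 2.402 m
Total H_L = 25.87 + 2.402 = 28.28 m

H_L ≈ 28.3 m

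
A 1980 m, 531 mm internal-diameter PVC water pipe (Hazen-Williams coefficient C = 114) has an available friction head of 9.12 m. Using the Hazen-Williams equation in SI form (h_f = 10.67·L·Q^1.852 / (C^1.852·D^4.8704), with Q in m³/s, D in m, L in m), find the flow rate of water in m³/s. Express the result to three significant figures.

Rearranging: Q = [h_f·C^1.852·D^4.8704 / (10.67·L)]^(1/1.852)
Q = [9.12·114^1.852·0.531^4.8704 / (10.67·1980)]^0.540 = 0.3289 m³/s

Q ≈ 0.329 m³/s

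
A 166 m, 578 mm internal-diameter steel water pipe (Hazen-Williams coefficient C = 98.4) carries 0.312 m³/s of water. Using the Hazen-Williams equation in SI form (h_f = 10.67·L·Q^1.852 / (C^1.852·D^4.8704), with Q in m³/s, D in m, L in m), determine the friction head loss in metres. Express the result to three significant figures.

h_f = 10.67·166·0.312^1.852 / (98.4^1.852·0.578^4.8704) = 0.6025 m

h_f ≈ 0.602 m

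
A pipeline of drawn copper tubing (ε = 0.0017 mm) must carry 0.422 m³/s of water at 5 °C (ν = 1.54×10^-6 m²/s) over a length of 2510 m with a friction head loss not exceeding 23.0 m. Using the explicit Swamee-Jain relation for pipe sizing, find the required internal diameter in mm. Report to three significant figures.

Swamee-Jain (Type III): D = 0.66·[ε^1.25·(LQ²/(gh_f))^4.75 + ν·Q^9.4·(L/(gh_f))^5.2]^0.04
LQ²/(gh_f) = 1.981; L/(gh_f) = 11.12
Term 1 = ε^1.25·(…)^4.75 = 1.58×10^-6; Term 2 = ν·Q^9.4·(…)^5.2 = 1.28×10^-4
D = 0.66·(1.58×10^-6 + 1.28×10^-4)^0.04 = 0.4613 m = 461 mm
Check: V = 2.52 m/s, Re = 7.56×10^5, f = 0.01225, h_f = 21.7 m ≈ 23.0 m ✓

D ≈ 461 mm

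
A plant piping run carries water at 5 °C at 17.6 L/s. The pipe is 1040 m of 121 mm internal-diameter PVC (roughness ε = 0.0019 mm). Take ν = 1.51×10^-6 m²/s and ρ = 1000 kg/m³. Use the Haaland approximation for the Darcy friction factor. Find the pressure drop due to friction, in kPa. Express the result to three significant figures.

Δp ≈ 173 kPa

V = 4Q/(πD²) = 4·0.0176/(π·0.121²) = 1.531 m/s
Re = VD/ν = 1.531·0.121/1.51×10^-6 = 1.23×10^5 → turbulent
ε/D = 0.0019/121 = 1.57×10^-5
Haaland: f = 0.01716
h_f = f(L/D)V²/(2g) = 0.01716·(1040/0.121)·1.531²/(2·9.81) = 17.61 m
Δp = ρg·h_f = 1000·9.81·17.61 = 172.7 kPa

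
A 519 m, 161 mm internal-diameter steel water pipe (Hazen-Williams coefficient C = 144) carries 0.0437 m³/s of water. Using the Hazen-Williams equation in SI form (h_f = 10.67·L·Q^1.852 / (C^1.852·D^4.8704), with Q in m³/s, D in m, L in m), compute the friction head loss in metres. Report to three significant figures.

h_f ≈ 12.3 m

h_f = 10.67·519·0.0437^1.852 / (144^1.852·0.161^4.8704) = 12.34 m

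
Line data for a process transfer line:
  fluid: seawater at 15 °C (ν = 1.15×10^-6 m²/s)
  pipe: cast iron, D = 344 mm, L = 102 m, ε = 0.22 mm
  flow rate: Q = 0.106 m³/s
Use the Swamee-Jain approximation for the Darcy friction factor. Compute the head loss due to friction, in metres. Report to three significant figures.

V = 4Q/(πD²) = 4·0.106/(π·0.344²) = 1.141 m/s
Re = VD/ν = 1.141·0.344/1.15×10^-6 = 3.41×10^5 → turbulent
ε/D = 0.22/344 = 6.40×10^-4
Swamee-Jain: f = 0.01894
h_f = f(L/D)V²/(2g) = 0.01894·(102/0.344)·1.141²/(2·9.81) = 0.3724 m

h_f ≈ 0.372 m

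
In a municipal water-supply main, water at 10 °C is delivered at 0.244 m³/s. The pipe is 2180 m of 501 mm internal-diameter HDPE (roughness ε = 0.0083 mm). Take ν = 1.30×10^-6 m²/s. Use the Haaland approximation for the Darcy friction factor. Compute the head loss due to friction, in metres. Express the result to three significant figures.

V = 4Q/(πD²) = 4·0.244/(π·0.501²) = 1.238 m/s
Re = VD/ν = 1.238·0.501/1.30×10^-6 = 4.77×10^5 → turbulent
ε/D = 0.0083/501 = 1.66×10^-5
Haaland: f = 0.01336
h_f = f(L/D)V²/(2g) = 0.01336·(2180/0.501)·1.238²/(2·9.81) = 4.539 m

h_f ≈ 4.54 m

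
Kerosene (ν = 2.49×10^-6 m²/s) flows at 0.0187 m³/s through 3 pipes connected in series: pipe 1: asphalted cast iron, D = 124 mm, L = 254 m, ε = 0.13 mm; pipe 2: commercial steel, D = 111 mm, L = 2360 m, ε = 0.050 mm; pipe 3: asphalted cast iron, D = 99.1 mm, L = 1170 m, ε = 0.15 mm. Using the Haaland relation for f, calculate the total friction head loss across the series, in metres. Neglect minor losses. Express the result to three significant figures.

Pipe 1: V = 1.548 m/s, Re = 7.71×10^4, ε/D = 0.00105, f = 0.02268, h_1 = f(L/D)V²/2g = 5.679 m
Pipe 2: V = 1.932 m/s, Re = 8.61×10^4, ε/D = 4.50×10^-4, f = 0.02027, h_2 = f(L/D)V²/2g = 82.02 m
Pipe 3: V = 2.424 m/s, Re = 9.65×10^4, ε/D = 0.00151, f = 0.02367, h_3 = f(L/D)V²/2g = 83.72 m
Series → Q common, losses add: H = Σh = 171.4 m

H ≈ 171 m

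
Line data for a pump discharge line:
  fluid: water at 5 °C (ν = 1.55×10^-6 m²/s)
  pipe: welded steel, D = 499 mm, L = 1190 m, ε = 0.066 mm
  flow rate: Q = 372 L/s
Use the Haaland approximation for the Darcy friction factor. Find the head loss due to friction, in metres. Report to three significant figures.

V = 4Q/(πD²) = 4·0.372/(π·0.499²) = 1.902 m/s
Re = VD/ν = 1.902·0.499/1.55×10^-6 = 6.12×10^5 → turbulent
ε/D = 0.066/499 = 1.32×10^-4
Haaland: f = 0.01433
h_f = f(L/D)V²/(2g) = 0.01433·(1190/0.499)·1.902²/(2·9.81) = 6.302 m

h_f ≈ 6.30 m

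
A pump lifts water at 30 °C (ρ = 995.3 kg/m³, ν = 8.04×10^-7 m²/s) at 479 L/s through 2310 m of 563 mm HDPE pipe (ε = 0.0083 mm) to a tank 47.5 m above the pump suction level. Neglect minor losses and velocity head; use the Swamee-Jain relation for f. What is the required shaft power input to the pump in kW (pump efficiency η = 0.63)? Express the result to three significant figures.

P_shaft ≈ 419 kW

V = 4Q/(πD²) = 1.924 m/s; Re = 1.35×10^6; ε/D = 1.47×10^-5; f = 0.01147
h_f = f(L/D)V²/2g = 8.881 m
Total head H = z + h_f = 47.5 + 8.881 = 56.38 m
P_hyd = ρgQH = 995.3·9.81·0.479·56.38 = 263.7 kW
P_shaft = P_hyd/η = 263.7/0.63 = 418.6 kW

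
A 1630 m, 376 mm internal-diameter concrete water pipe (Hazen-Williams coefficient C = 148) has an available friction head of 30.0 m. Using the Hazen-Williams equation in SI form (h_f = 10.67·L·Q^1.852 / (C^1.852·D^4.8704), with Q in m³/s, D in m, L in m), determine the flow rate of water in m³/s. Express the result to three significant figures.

Rearranging: Q = [h_f·C^1.852·D^4.8704 / (10.67·L)]^(1/1.852)
Q = [30.0·148^1.852·0.376^4.8704 / (10.67·1630)]^0.540 = 0.3640 m³/s

Q ≈ 0.364 m³/s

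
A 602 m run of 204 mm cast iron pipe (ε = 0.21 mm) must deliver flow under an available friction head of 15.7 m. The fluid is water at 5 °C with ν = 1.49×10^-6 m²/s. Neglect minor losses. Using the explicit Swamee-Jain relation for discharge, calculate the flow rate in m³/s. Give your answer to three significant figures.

Swamee-Jain (Type II): Q = -0.965·√(gD⁵h_f/L)·ln[ε/(3.7D) + √(3.17ν²L/(gD³h_f))]
√(gD⁵h_f/L) = √(9.81·0.204⁵·15.7/602) = 0.009507
ε/(3.7D) = 2.78×10^-4; √(3.17ν²L/(gD³h_f)) = 5.69×10^-5
Q = -0.965·0.009507·ln(3.351×10^-4) = 0.07341 m³/s
Check: V = 2.25 m/s, Re = 3.07×10^5, f = 0.02085, h_f = 15.8 m ≈ 15.7 m ✓

Q ≈ 0.0734 m³/s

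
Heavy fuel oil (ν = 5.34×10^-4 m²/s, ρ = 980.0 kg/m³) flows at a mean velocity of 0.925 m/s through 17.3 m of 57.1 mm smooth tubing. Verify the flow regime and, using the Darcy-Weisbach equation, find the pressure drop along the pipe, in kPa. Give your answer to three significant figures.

Re = VD/ν = 0.925·0.05710/5.34×10^-4 = 98.9 → laminar (Re < 2300)
f = 64/Re = 0.6471
h_f = f(L/D)V²/(2g) = 0.6471·(17.3/0.05710)·0.925²/(2·9.81) = 8.549 m
Δp = ρg·h_f = 980.0·9.81·8.549 = 82.19 kPa

Δp ≈ 82.2 kPa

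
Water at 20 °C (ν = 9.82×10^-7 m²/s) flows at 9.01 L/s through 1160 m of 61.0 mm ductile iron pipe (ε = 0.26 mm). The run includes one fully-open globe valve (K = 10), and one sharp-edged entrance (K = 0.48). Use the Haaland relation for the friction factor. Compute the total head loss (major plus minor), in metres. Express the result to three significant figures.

H_L ≈ 277 m

V = 4Q/(πD²) = 3.083 m/s; V²/2g = 0.4845 m
Re = 1.92×10^5, ε/D = 0.00426 → f = 0.02951 (Haaland)
Major: h_f = f(L/D)·V²/2g = 0.02951·19016·0.4845 = 271.8 m
Minor: ΣK = 10.5; h_m = ΣK·V²/2g = 5.077 m
Total H_L = 271.8 + 5.077 = 276.9 m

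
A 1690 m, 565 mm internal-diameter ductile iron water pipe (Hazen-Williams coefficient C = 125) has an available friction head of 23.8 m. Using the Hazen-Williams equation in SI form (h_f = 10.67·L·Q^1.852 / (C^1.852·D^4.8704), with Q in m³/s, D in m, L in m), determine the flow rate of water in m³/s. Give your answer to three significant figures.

Q ≈ 0.776 m³/s

Rearranging: Q = [h_f·C^1.852·D^4.8704 / (10.67·L)]^(1/1.852)
Q = [23.8·125^1.852·0.565^4.8704 / (10.67·1690)]^0.540 = 0.7763 m³/s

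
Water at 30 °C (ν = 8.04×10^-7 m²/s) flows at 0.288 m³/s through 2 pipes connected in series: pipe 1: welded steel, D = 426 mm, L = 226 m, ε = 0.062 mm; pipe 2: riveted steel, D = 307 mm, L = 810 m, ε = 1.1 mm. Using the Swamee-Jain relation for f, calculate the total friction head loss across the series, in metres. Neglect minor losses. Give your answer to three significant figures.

Pipe 1: V = 2.021 m/s, Re = 1.07×10^6, ε/D = 1.46×10^-4, f = 0.01407, h_1 = f(L/D)V²/2g = 1.553 m
Pipe 2: V = 3.891 m/s, Re = 1.49×10^6, ε/D = 0.00358, f = 0.02765, h_2 = f(L/D)V²/2g = 56.29 m
Series → Q common, losses add: H = Σh = 57.84 m

H ≈ 57.8 m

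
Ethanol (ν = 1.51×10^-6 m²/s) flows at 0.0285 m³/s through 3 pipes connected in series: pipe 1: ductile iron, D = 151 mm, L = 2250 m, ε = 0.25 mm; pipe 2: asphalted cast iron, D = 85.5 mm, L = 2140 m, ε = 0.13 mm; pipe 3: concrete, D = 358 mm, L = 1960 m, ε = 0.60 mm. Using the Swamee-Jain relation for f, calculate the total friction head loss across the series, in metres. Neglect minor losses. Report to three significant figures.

Pipe 1: V = 1.591 m/s, Re = 1.59×10^5, ε/D = 0.00166, f = 0.02372, h_1 = f(L/D)V²/2g = 45.63 m
Pipe 2: V = 4.964 m/s, Re = 2.81×10^5, ε/D = 0.00152, f = 0.02273, h_2 = f(L/D)V²/2g = 714.5 m
Pipe 3: V = 0.2831 m/s, Re = 6.71×10^4, ε/D = 0.00168, f = 0.02524, h_3 = f(L/D)V²/2g = 0.5647 m
Series → Q common, losses add: H = Σh = 760.7 m

H ≈ 761 m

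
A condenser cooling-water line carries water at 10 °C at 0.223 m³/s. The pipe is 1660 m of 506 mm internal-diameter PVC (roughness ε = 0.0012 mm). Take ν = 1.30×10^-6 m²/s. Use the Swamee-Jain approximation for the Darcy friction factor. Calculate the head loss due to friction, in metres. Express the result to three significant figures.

h_f ≈ 2.77 m

V = 4Q/(πD²) = 4·0.223/(π·0.506²) = 1.109 m/s
Re = VD/ν = 1.109·0.506/1.30×10^-6 = 4.32×10^5 → turbulent
ε/D = 0.0012/506 = 2.37×10^-6
Swamee-Jain: f = 0.01348
h_f = f(L/D)V²/(2g) = 0.01348·(1660/0.506)·1.109²/(2·9.81) = 2.771 m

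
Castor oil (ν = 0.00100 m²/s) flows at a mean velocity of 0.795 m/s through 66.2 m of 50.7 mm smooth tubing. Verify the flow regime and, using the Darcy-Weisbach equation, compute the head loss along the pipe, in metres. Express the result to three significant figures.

Re = VD/ν = 0.795·0.05070/0.00100 = 40.3 → laminar (Re < 2300)
f = 64/Re = 1.588
h_f = f(L/D)V²/(2g) = 1.588·(66.2/0.05070)·0.795²/(2·9.81) = 66.79 m

h_f ≈ 66.8 m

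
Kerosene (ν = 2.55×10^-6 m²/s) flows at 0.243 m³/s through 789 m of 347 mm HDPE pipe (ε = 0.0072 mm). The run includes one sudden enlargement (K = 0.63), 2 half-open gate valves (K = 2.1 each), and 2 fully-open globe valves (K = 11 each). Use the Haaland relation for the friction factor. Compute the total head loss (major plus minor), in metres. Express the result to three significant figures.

H_L ≈ 19.8 m

V = 4Q/(πD²) = 2.570 m/s; V²/2g = 0.3365 m
Re = 3.50×10^5, ε/D = 2.07×10^-5 → f = 0.01413 (Haaland)
Major: h_f = f(L/D)·V²/2g = 0.01413·2274·0.3365 = 10.81 m
Minor: ΣK = 26.8; h_m = ΣK·V²/2g = 9.029 m
Total H_L = 10.81 + 9.029 = 19.84 m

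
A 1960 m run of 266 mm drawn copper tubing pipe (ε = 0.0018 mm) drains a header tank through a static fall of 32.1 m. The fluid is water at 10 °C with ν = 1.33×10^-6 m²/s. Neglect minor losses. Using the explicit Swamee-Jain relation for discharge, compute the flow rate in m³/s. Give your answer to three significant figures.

Q ≈ 0.141 m³/s

Swamee-Jain (Type II): Q = -0.965·√(gD⁵h_f/L)·ln[ε/(3.7D) + √(3.17ν²L/(gD³h_f))]
√(gD⁵h_f/L) = √(9.81·0.266⁵·32.1/1960) = 0.01463
ε/(3.7D) = 1.83×10^-6; √(3.17ν²L/(gD³h_f)) = 4.31×10^-5
Q = -0.965·0.01463·ln(4.489×10^-5) = 0.1413 m³/s
Check: V = 2.54 m/s, Re = 5.09×10^5, f = 0.01316, h_f = 32.0 m ≈ 32.1 m ✓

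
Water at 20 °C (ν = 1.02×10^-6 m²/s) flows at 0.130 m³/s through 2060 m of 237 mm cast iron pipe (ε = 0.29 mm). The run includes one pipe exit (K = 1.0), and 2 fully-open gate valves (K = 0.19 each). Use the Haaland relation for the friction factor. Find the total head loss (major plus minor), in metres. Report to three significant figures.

V = 4Q/(πD²) = 2.947 m/s; V²/2g = 0.4426 m
Re = 6.85×10^5, ε/D = 0.00122 → f = 0.02101 (Haaland)
Major: h_f = f(L/D)·V²/2g = 0.02101·8692·0.4426 = 80.84 m
Minor: ΣK = 1.38; h_m = ΣK·V²/2g = 0.6108 m
Total H_L = 80.84 + 0.6108 = 81.45 m

H_L ≈ 81.4 m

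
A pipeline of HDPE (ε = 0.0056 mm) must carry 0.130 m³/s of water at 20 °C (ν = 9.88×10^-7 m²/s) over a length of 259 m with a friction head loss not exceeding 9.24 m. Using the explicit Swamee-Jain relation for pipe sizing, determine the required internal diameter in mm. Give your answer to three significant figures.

D ≈ 220 mm

Swamee-Jain (Type III): D = 0.66·[ε^1.25·(LQ²/(gh_f))^4.75 + ν·Q^9.4·(L/(gh_f))^5.2]^0.04
LQ²/(gh_f) = 0.04829; L/(gh_f) = 2.857
Term 1 = ε^1.25·(…)^4.75 = 1.53×10^-13; Term 2 = ν·Q^9.4·(…)^5.2 = 1.09×10^-12
D = 0.66·(1.53×10^-13 + 1.09×10^-12)^0.04 = 0.2204 m = 220 mm
Check: V = 3.41 m/s, Re = 7.60×10^5, f = 0.01267, h_f = 8.80 m ≈ 9.24 m ✓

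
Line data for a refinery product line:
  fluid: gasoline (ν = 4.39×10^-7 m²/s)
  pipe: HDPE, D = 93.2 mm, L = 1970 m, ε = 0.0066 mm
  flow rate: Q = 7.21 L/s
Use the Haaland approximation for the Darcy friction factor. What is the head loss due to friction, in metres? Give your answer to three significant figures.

V = 4Q/(πD²) = 4·0.00721/(π·0.0932²) = 1.057 m/s
Re = VD/ν = 1.057·0.0932/4.39×10^-7 = 2.24×10^5 → turbulent
ε/D = 0.0066/93.2 = 7.08×10^-5
Haaland: f = 0.01568
h_f = f(L/D)V²/(2g) = 0.01568·(1970/0.0932)·1.057²/(2·9.81) = 18.86 m

h_f ≈ 18.9 m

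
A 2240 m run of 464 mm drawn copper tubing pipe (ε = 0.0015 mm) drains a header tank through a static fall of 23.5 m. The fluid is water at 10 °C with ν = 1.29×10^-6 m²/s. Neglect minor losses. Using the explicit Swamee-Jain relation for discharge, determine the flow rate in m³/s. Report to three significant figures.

Q ≈ 0.484 m³/s

Swamee-Jain (Type II): Q = -0.965·√(gD⁵h_f/L)·ln[ε/(3.7D) + √(3.17ν²L/(gD³h_f))]
√(gD⁵h_f/L) = √(9.81·0.464⁵·23.5/2240) = 0.04705
ε/(3.7D) = 8.74×10^-7; √(3.17ν²L/(gD³h_f)) = 2.27×10^-5
Q = -0.965·0.04705·ln(2.353×10^-5) = 0.4839 m³/s
Check: V = 2.86 m/s, Re = 1.03×10^6, f = 0.01163, h_f = 23.4 m ≈ 23.5 m ✓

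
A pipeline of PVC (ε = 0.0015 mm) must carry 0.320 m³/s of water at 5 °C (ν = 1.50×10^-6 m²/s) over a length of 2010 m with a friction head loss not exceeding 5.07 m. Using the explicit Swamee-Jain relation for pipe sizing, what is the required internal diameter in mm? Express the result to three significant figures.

D ≈ 543 mm

Swamee-Jain (Type III): D = 0.66·[ε^1.25·(LQ²/(gh_f))^4.75 + ν·Q^9.4·(L/(gh_f))^5.2]^0.04
LQ²/(gh_f) = 4.138; L/(gh_f) = 40.41
Term 1 = ε^1.25·(…)^4.75 = 4.47×10^-5; Term 2 = ν·Q^9.4·(…)^5.2 = 0.00756
D = 0.66·(4.47×10^-5 + 0.00756)^0.04 = 0.5430 m = 543 mm
Check: V = 1.38 m/s, Re = 5.00×10^5, f = 0.01313, h_f = 4.73 m ≈ 5.07 m ✓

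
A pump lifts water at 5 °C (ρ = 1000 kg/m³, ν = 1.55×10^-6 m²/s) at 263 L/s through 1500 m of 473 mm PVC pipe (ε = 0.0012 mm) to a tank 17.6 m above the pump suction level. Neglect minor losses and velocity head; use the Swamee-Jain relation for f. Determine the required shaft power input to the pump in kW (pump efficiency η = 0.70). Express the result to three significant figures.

P_shaft ≈ 82.7 kW

V = 4Q/(πD²) = 1.497 m/s; Re = 4.57×10^5; ε/D = 2.54×10^-6; f = 0.01334
h_f = f(L/D)V²/2g = 4.832 m
Total head H = z + h_f = 17.6 + 4.832 = 22.43 m
P_hyd = ρgQH = 1000·9.81·0.263·22.43 = 57.87 kW
P_shaft = P_hyd/η = 57.87/0.70 = 82.68 kW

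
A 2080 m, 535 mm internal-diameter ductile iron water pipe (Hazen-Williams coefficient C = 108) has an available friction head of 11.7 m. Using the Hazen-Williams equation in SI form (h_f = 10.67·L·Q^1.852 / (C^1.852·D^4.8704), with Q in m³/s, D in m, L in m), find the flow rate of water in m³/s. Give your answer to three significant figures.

Q ≈ 0.354 m³/s

Rearranging: Q = [h_f·C^1.852·D^4.8704 / (10.67·L)]^(1/1.852)
Q = [11.7·108^1.852·0.535^4.8704 / (10.67·2080)]^0.540 = 0.3540 m³/s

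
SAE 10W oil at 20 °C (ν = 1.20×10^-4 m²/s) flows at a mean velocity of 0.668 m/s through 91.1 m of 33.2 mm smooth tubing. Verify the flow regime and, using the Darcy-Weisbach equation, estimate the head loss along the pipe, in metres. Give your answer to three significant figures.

Re = VD/ν = 0.668·0.03320/1.20×10^-4 = 185 → laminar (Re < 2300)
f = 64/Re = 0.3463
h_f = f(L/D)V²/(2g) = 0.3463·(91.1/0.03320)·0.668²/(2·9.81) = 21.61 m

h_f ≈ 21.6 m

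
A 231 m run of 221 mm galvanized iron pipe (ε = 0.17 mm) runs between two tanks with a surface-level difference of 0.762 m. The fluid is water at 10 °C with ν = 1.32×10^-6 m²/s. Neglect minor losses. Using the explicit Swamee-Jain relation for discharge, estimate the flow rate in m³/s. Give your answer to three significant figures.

Swamee-Jain (Type II): Q = -0.965·√(gD⁵h_f/L)·ln[ε/(3.7D) + √(3.17ν²L/(gD³h_f))]
√(gD⁵h_f/L) = √(9.81·0.221⁵·0.762/231) = 0.004130
ε/(3.7D) = 2.08×10^-4; √(3.17ν²L/(gD³h_f)) = 1.26×10^-4
Q = -0.965·0.004130·ln(3.337×10^-4) = 0.03191 m³/s
Check: V = 0.832 m/s, Re = 1.39×10^5, f = 0.02082, h_f = 0.767 m ≈ 0.762 m ✓

Q ≈ 0.0319 m³/s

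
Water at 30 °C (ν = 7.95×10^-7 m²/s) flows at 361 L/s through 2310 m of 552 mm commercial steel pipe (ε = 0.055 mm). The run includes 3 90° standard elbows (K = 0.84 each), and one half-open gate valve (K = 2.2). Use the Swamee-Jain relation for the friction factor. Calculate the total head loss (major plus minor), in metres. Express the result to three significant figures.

V = 4Q/(πD²) = 1.508 m/s; V²/2g = 0.1160 m
Re = 1.05×10^6, ε/D = 9.96×10^-5 → f = 0.01345 (Swamee-Jain)
Major: h_f = f(L/D)·V²/2g = 0.01345·4185·0.1160 = 6.528 m
Minor: ΣK = 4.72; h_m = ΣK·V²/2g = 0.5474 m
Total H_L = 6.528 + 0.5474 = 7.076 m

H_L ≈ 7.08 m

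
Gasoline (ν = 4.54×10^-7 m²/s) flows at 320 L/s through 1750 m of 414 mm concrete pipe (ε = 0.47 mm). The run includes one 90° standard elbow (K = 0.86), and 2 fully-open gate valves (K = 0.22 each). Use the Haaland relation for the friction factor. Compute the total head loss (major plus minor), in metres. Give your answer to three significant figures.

H_L ≈ 25.2 m

V = 4Q/(πD²) = 2.377 m/s; V²/2g = 0.2880 m
Re = 2.17×10^6, ε/D = 0.00114 → f = 0.02041 (Haaland)
Major: h_f = f(L/D)·V²/2g = 0.02041·4227·0.2880 = 24.85 m
Minor: ΣK = 1.30; h_m = ΣK·V²/2g = 0.3744 m
Total H_L = 24.85 + 0.3744 = 25.22 m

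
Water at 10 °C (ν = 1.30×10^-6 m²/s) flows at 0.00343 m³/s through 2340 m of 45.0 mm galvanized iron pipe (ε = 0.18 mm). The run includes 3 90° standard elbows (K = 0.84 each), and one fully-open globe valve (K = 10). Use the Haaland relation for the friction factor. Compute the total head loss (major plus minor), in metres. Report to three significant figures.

H_L ≈ 370 m

V = 4Q/(πD²) = 2.157 m/s; V²/2g = 0.2371 m
Re = 7.47×10^4, ε/D = 0.00400 → f = 0.02977 (Haaland)
Major: h_f = f(L/D)·V²/2g = 0.02977·52000·0.2371 = 366.9 m
Minor: ΣK = 12.5; h_m = ΣK·V²/2g = 2.968 m
Total H_L = 366.9 + 2.968 = 369.9 m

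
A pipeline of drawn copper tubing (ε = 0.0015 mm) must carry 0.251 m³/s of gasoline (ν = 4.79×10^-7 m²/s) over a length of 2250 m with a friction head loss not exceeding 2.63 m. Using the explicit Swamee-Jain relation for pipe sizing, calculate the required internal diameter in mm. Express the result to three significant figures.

Swamee-Jain (Type III): D = 0.66·[ε^1.25·(LQ²/(gh_f))^4.75 + ν·Q^9.4·(L/(gh_f))^5.2]^0.04
LQ²/(gh_f) = 5.494; L/(gh_f) = 87.21
Term 1 = ε^1.25·(…)^4.75 = 1.72×10^-4; Term 2 = ν·Q^9.4·(…)^5.2 = 0.0134
D = 0.66·(1.72×10^-4 + 0.0134)^0.04 = 0.5558 m = 556 mm
Check: V = 1.03 m/s, Re = 1.20×10^6, f = 0.01133, h_f = 2.50 m ≈ 2.63 m ✓

D ≈ 556 mm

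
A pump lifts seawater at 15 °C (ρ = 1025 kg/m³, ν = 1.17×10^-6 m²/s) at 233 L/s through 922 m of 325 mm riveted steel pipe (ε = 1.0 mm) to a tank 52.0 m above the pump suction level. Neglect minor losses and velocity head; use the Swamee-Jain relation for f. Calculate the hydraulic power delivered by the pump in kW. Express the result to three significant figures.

V = 4Q/(πD²) = 2.809 m/s; Re = 7.80×10^5; ε/D = 0.00308; f = 0.02660
h_f = f(L/D)V²/2g = 30.35 m
Total head H = z + h_f = 52.0 + 30.35 = 82.35 m
P_hyd = ρgQH = 1025·9.81·0.233·82.35 = 192.9 kW

P_hyd ≈ 193 kW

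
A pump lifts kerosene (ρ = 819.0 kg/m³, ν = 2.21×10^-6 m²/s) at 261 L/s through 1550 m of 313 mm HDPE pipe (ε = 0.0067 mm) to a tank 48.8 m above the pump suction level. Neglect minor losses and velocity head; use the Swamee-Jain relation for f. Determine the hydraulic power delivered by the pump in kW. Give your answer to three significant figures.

V = 4Q/(πD²) = 3.392 m/s; Re = 4.80×10^5; ε/D = 2.14×10^-5; f = 0.01351
h_f = f(L/D)V²/2g = 39.25 m
Total head H = z + h_f = 48.8 + 39.25 = 88.05 m
P_hyd = ρgQH = 819.0·9.81·0.261·88.05 = 184.6 kW

P_hyd ≈ 185 kW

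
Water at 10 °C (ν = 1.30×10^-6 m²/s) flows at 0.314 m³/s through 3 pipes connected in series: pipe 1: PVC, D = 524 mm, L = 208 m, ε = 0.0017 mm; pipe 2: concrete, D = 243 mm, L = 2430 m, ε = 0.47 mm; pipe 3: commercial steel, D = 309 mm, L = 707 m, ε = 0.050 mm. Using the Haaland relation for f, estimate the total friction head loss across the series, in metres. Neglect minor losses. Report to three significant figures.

H ≈ 576 m

Pipe 1: V = 1.456 m/s, Re = 5.87×10^5, ε/D = 3.24×10^-6, f = 0.01274, h_1 = f(L/D)V²/2g = 0.5463 m
Pipe 2: V = 6.771 m/s, Re = 1.27×10^6, ε/D = 0.00193, f = 0.02339, h_2 = f(L/D)V²/2g = 546.5 m
Pipe 3: V = 4.187 m/s, Re = 9.95×10^5, ε/D = 1.62×10^-4, f = 0.01416, h_3 = f(L/D)V²/2g = 28.95 m
Series → Q common, losses add: H = Σh = 576.0 m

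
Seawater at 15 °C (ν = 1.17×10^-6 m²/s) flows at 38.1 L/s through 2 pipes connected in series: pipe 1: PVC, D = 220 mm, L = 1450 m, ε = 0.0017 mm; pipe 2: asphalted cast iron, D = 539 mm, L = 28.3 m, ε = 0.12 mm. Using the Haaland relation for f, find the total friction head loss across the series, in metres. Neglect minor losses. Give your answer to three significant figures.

Pipe 1: V = 1.002 m/s, Re = 1.88×10^5, ε/D = 7.73×10^-6, f = 0.01572, h_1 = f(L/D)V²/2g = 5.306 m
Pipe 2: V = 0.1670 m/s, Re = 7.69×10^4, ε/D = 2.23×10^-4, f = 0.01971, h_2 = f(L/D)V²/2g = 0.001471 m
Series → Q common, losses add: H = Σh = 5.307 m

H ≈ 5.31 m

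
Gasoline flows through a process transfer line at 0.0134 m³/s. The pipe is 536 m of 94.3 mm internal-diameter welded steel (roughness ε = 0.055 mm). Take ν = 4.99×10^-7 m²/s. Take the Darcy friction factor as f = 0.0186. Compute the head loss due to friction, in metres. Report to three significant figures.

h_f ≈ 19.8 m

V = 4Q/(πD²) = 4·0.0134/(π·0.0943²) = 1.919 m/s
h_f = f(L/D)V²/(2g) = 0.01860·(536/0.0943)·1.919²/(2·9.81) = 19.84 m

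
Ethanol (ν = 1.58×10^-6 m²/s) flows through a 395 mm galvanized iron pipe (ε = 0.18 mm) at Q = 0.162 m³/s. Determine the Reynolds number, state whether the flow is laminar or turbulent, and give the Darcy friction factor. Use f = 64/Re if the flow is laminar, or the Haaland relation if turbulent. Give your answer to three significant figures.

V = 4Q/(πD²) = 1.322 m/s
Re = VD/ν = 1.322·0.395/1.58×10^-6 = 3.30×10^5
Re > 4000 → turbulent; ε/D = 4.56×10^-4
Haaland: f = 0.01770

Re ≈ 3.30×10^5; turbulent; f ≈ 0.0177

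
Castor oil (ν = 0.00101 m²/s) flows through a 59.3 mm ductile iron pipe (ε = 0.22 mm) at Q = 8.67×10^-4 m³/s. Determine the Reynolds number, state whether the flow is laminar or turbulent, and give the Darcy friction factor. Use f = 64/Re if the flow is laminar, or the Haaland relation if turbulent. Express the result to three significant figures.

V = 4Q/(πD²) = 0.3139 m/s
Re = VD/ν = 0.3139·0.0593/0.00101 = 18.4
Re < 2300 → laminar → f = 64/Re = 3.472

Re ≈ 18.4; laminar; f = 64/Re ≈ 3.47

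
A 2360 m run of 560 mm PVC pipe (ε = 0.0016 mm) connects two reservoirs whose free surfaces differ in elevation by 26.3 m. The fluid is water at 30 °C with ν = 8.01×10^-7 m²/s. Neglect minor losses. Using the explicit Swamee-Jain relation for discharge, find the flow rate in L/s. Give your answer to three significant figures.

Swamee-Jain (Type II): Q = -0.965·√(gD⁵h_f/L)·ln[ε/(3.7D) + √(3.17ν²L/(gD³h_f))]
√(gD⁵h_f/L) = √(9.81·0.560⁵·26.3/2360) = 0.07759
ε/(3.7D) = 7.72×10^-7; √(3.17ν²L/(gD³h_f)) = 1.03×10^-5
Q = -0.965·0.07759·ln(1.106×10^-5) = 0.8545 m³/s
Check: V = 3.47 m/s, Re = 2.43×10^6, f = 0.01018, h_f = 26.3 m ≈ 26.3 m ✓

Q ≈ 854 L/s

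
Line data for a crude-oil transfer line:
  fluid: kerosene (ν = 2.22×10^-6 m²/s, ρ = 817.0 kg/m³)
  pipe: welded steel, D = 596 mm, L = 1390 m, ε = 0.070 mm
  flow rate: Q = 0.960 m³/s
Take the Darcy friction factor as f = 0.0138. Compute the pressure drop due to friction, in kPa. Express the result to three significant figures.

Δp ≈ 156 kPa

V = 4Q/(πD²) = 4·0.960/(π·0.596²) = 3.441 m/s
h_f = f(L/D)V²/(2g) = 0.01380·(1390/0.596)·3.441²/(2·9.81) = 19.42 m
Δp = ρg·h_f = 817.0·9.81·19.42 = 155.7 kPa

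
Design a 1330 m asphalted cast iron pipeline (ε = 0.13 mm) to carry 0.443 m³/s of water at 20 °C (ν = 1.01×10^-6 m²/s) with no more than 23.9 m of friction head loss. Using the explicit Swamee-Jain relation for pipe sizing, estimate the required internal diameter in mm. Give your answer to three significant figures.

D ≈ 433 mm

Swamee-Jain (Type III): D = 0.66·[ε^1.25·(LQ²/(gh_f))^4.75 + ν·Q^9.4·(L/(gh_f))^5.2]^0.04
LQ²/(gh_f) = 1.113; L/(gh_f) = 5.673
Term 1 = ε^1.25·(…)^4.75 = 2.31×10^-5; Term 2 = ν·Q^9.4·(…)^5.2 = 3.98×10^-6
D = 0.66·(2.31×10^-5 + 3.98×10^-6)^0.04 = 0.4334 m = 433 mm
Check: V = 3.00 m/s, Re = 1.29×10^6, f = 0.01560, h_f = 22.0 m ≈ 23.9 m ✓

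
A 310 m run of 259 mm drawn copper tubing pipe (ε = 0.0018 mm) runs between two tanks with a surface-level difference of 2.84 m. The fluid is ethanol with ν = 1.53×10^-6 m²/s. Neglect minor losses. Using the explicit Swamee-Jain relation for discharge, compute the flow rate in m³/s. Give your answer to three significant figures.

Q ≈ 0.0944 m³/s

Swamee-Jain (Type II): Q = -0.965·√(gD⁵h_f/L)·ln[ε/(3.7D) + √(3.17ν²L/(gD³h_f))]
√(gD⁵h_f/L) = √(9.81·0.259⁵·2.84/310) = 0.01023
ε/(3.7D) = 1.88×10^-6; √(3.17ν²L/(gD³h_f)) = 6.89×10^-5
Q = -0.965·0.01023·ln(7.082×10^-5) = 0.09437 m³/s
Check: V = 1.79 m/s, Re = 3.03×10^5, f = 0.01443, h_f = 2.82 m ≈ 2.84 m ✓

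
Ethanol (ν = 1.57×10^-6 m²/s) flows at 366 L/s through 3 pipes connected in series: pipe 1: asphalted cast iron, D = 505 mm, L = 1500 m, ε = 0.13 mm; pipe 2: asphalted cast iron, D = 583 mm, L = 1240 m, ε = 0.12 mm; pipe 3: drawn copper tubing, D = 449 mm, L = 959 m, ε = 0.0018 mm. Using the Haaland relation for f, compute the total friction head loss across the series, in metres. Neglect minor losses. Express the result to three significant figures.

H ≈ 18.3 m

Pipe 1: V = 1.827 m/s, Re = 5.88×10^5, ε/D = 2.57×10^-4, f = 0.01563, h_1 = f(L/D)V²/2g = 7.902 m
Pipe 2: V = 1.371 m/s, Re = 5.09×10^5, ε/D = 2.06×10^-4, f = 0.01532, h_2 = f(L/D)V²/2g = 3.122 m
Pipe 3: V = 2.312 m/s, Re = 6.61×10^5, ε/D = 4.01×10^-6, f = 0.01249, h_3 = f(L/D)V²/2g = 7.263 m
Series → Q common, losses add: H = Σh = 18.29 m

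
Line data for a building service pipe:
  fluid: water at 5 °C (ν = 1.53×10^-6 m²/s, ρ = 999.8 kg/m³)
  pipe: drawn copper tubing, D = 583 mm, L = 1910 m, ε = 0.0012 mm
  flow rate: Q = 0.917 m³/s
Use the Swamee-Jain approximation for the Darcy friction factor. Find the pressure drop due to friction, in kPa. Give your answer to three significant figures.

Δp ≈ 216 kPa

V = 4Q/(πD²) = 4·0.917/(π·0.583²) = 3.435 m/s
Re = VD/ν = 3.435·0.583/1.53×10^-6 = 1.31×10^6 → turbulent
ε/D = 0.0012/583 = 2.06×10^-6
Swamee-Jain: f = 0.01116
h_f = f(L/D)V²/(2g) = 0.01116·(1910/0.583)·3.435²/(2·9.81) = 21.99 m
Δp = ρg·h_f = 999.8·9.81·21.99 = 215.7 kPa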